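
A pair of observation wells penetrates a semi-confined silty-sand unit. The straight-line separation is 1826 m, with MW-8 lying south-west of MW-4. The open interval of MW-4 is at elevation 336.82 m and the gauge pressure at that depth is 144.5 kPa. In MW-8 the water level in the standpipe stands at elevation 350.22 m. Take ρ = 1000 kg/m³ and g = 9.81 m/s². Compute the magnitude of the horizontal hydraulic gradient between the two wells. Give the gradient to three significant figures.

i ≈ 0.000728

Pressure head at MW-4: ψ = P/(ρg) = 144.5×1000 / (1000 × 9.81) = 14.73 m.
Total head at MW-4: h = z + ψ = 336.82 + 14.73 = 351.55 m.
Total head at MW-8: h = 350.22 m (water level in the piezometer is the total head).
Head difference: h(MW-4) − h(MW-8) = 351.55 − 350.22 = 1.33 m.
Hydraulic gradient: i = |Δh| / L = 1.33 / 1826 = 0.000728.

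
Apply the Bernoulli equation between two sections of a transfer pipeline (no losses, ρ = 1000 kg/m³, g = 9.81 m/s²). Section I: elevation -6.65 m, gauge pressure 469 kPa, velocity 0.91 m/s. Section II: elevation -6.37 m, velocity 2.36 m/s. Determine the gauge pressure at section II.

Pressure head at I: ψ₁ = P₁/(ρg) = 469×1000 / (1000 × 9.81) = 47.81 m.
Velocity heads: v₁²/2g = 0.91²/19.62 = 0.042 m; v₂²/2g = 2.36²/19.62 = 0.284 m.
Total head H = z₁ + ψ₁ + v₁²/2g = -6.65 + 47.81 + 0.042 = 41.20 m.
ψ₂ = H − z₂ − v₂²/2g = 41.20 − (-6.37) − 0.284 = 47.29 m.
P₂ = ρgψ₂ = 1000 × 9.81 × 47.29 ≈ 464 kPa.

P₂ ≈ 464 kPa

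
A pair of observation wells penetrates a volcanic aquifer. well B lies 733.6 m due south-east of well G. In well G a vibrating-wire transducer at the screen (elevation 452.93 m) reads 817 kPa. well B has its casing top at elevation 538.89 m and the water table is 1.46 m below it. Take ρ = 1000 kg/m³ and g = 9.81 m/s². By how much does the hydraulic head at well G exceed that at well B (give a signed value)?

Δh ≈ -1.22 m

Pressure head at well G: ψ = P/(ρg) = 817×1000 / (1000 × 9.81) = 83.28 m.
Total head at well G: h = z + ψ = 452.93 + 83.28 = 536.21 m.
Total head at well B: h = 538.89 − 1.46 = 537.43 m.
Head difference: h(well G) − h(well B) = 536.21 − 537.43 = -1.22 m.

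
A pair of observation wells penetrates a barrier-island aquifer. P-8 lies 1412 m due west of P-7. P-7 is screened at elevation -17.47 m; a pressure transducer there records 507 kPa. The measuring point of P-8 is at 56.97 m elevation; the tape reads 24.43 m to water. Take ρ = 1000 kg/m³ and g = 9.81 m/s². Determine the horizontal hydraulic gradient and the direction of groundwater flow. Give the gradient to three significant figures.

Pressure head at P-7: ψ = P/(ρg) = 507×1000 / (1000 × 9.81) = 51.68 m.
Total head at P-7: h = z + ψ = -17.47 + 51.68 = 34.21 m.
Total head at P-8: h = 56.97 − 24.43 = 32.54 m.
Head difference: h(P-7) − h(P-8) = 34.21 − 32.54 = 1.67 m.
Hydraulic gradient: i = |Δh| / L = 1.67 / 1412 = 0.00118.
Flow is from higher to lower head: from P-7 toward P-8, i.e. toward the west.

i ≈ 0.00118; groundwater flows toward the west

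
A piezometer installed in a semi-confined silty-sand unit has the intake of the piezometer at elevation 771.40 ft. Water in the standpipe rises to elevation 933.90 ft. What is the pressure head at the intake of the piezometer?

Total head h = 933.90 ft (the water-surface elevation in the piezometer).
Pressure head ψ = h − z = 933.90 − 771.40 = 162.50 ft.

ψ ≈ 162.50 ft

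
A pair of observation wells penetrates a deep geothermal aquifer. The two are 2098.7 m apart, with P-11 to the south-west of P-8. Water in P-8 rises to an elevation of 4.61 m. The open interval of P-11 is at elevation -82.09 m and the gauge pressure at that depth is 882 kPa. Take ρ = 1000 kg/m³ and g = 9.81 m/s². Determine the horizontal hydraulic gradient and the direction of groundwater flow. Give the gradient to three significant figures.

i ≈ 0.00153; groundwater flows toward the north-east

Total head at P-8: h = 4.61 m (water level in the piezometer is the total head).
Pressure head at P-11: ψ = P/(ρg) = 882×1000 / (1000 × 9.81) = 89.91 m.
Total head at P-11: h = z + ψ = -82.09 + 89.91 = 7.82 m.
Head difference: h(P-8) − h(P-11) = 4.61 − 7.82 = -3.21 m.
Hydraulic gradient: i = |Δh| / L = 3.21 / 2098.7 = 0.00153.
Flow is from higher to lower head: from P-11 toward P-8, i.e. toward the north-east.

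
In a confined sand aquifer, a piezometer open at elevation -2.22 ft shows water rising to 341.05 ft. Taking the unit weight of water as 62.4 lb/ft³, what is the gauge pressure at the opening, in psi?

Pressure head ψ = h − z = 341.05 − (-2.22) = 343.27 ft.
P = γ·ψ / 144 = 62.4 × 343.27 / 144 = 149 psi.

P ≈ 149 psi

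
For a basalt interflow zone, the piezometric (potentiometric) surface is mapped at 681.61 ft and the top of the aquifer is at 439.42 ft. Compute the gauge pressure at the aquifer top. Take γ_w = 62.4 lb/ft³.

P ≈ 105 psi

Pressure head at the aquifer top: ψ = h − z = 681.61 − 439.42 = 242.19 ft.
P = γψ/144 = 62.4 × 242.19 / 144 = 105 psi.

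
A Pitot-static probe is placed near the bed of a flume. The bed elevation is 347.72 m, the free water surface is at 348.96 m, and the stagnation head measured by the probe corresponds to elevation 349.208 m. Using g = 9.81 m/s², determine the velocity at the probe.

Near the bed, under hydrostatic conditions, the piezometric head (z + ψ) equals the free-surface elevation, 348.96 m.
Velocity head = total − piezometric = 349.208 − 348.96 = 0.248 m.
v = √(2g·h_v) = √(2 × 9.81 × 0.248) = 2.21 m/s.

v ≈ 2.21 m/s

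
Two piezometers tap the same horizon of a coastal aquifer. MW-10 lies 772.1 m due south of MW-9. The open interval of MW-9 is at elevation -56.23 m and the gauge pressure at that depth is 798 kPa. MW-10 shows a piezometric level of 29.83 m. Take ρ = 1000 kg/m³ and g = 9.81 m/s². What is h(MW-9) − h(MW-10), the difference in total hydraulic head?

Pressure head at MW-9: ψ = P/(ρg) = 798×1000 / (1000 × 9.81) = 81.35 m.
Total head at MW-9: h = z + ψ = -56.23 + 81.35 = 25.12 m.
Total head at MW-10: h = 29.83 m (water level in the piezometer is the total head).
Head difference: h(MW-9) − h(MW-10) = 25.12 − 29.83 = -4.71 m.

Δh ≈ -4.71 m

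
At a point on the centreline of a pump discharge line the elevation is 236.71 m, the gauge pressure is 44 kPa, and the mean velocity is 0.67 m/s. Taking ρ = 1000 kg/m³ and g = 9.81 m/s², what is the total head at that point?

Pressure head ψ = P/(ρg) = 44×1000 / (1000 × 9.81) = 4.49 m.
Velocity head = v²/(2g) = 0.67² / (2 × 9.81) = 0.023 m.
h = z + ψ + v²/(2g) = 236.71 + 4.49 + 0.023 = 241.22 m.

h ≈ 241.22 m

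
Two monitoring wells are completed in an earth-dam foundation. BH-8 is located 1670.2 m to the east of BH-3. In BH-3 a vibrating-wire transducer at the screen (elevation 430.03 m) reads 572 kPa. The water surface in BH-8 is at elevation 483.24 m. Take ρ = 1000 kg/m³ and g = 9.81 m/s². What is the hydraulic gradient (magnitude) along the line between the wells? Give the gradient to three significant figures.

i ≈ 0.00305

Pressure head at BH-3: ψ = P/(ρg) = 572×1000 / (1000 × 9.81) = 58.31 m.
Total head at BH-3: h = z + ψ = 430.03 + 58.31 = 488.34 m.
Total head at BH-8: h = 483.24 m (water level in the piezometer is the total head).
Head difference: h(BH-3) − h(BH-8) = 488.34 − 483.24 = 5.10 m.
Hydraulic gradient: i = |Δh| / L = 5.10 / 1670.2 = 0.00305.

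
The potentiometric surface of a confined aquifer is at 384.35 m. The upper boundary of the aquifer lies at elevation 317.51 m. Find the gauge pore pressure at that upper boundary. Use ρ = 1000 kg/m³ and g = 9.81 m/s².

Pressure head at the aquifer top: ψ = h − z = 384.35 − 317.51 = 66.84 m.
P = ρgψ = 1000 × 9.81 × 66.84 = 655700 Pa ≈ 656 kPa.

P ≈ 656 kPa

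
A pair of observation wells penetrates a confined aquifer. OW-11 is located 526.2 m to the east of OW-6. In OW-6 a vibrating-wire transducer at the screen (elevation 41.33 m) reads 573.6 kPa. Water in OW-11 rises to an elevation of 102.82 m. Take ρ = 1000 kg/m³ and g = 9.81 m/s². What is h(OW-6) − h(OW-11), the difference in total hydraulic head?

Pressure head at OW-6: ψ = P/(ρg) = 573.6×1000 / (1000 × 9.81) = 58.47 m.
Total head at OW-6: h = z + ψ = 41.33 + 58.47 = 99.80 m.
Total head at OW-11: h = 102.82 m (water level in the piezometer is the total head).
Head difference: h(OW-6) − h(OW-11) = 99.80 − 102.82 = -3.02 m.

Δh ≈ -3.02 m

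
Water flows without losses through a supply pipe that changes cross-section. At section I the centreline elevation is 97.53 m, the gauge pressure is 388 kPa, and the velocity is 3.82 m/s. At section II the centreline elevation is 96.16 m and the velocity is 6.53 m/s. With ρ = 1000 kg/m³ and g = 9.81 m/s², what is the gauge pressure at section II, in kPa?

P₂ ≈ 387 kPa

Pressure head at I: ψ₁ = P₁/(ρg) = 388×1000 / (1000 × 9.81) = 39.55 m.
Velocity heads: v₁²/2g = 3.82²/19.62 = 0.744 m; v₂²/2g = 6.53²/19.62 = 2.173 m.
Total head H = z₁ + ψ₁ + v₁²/2g = 97.53 + 39.55 + 0.744 = 137.82 m.
ψ₂ = H − z₂ − v₂²/2g = 137.82 − 96.16 − 2.173 = 39.49 m.
P₂ = ρgψ₂ = 1000 × 9.81 × 39.49 ≈ 387 kPa.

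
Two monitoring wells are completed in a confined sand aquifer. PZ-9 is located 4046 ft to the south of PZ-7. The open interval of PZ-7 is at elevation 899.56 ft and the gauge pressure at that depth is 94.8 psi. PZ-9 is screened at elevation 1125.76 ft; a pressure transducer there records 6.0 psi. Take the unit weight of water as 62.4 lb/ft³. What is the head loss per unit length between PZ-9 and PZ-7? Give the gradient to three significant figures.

Pressure head at PZ-7: ψ = 144·P/γ = 144 × 94.8 / 62.4 = 218.77 ft.
Total head at PZ-7: h = z + ψ = 899.56 + 218.77 = 1118.33 ft.
Pressure head at PZ-9: ψ = 144·P/γ = 144 × 6.0 / 62.4 = 13.85 ft.
Total head at PZ-9: h = z + ψ = 1125.76 + 13.85 = 1139.61 ft.
Head difference: h(PZ-7) − h(PZ-9) = 1118.33 − 1139.61 = -21.28 ft.
Hydraulic gradient: i = |Δh| / L = 21.28 / 4046 = 0.00526.

i ≈ 0.00526 ft/ft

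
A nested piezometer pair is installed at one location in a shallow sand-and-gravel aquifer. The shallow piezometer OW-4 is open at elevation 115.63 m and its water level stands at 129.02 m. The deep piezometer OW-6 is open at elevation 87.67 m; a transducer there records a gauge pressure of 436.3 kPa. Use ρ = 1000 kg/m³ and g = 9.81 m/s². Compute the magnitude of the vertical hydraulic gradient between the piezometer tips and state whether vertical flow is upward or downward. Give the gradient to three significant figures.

Total head at OW-4: h = 129.02 m (water level in the standpipe).
Pressure head at OW-6: ψ = P/(ρg) = 436.3×1000 / (1000 × 9.81) = 44.48 m.
Total head at OW-6: h = z + ψ = 87.67 + 44.48 = 132.15 m.
Δh = h(OW-4) − h(OW-6) = 129.02 − 132.15 = -3.13 m.
Vertical separation Δz = 115.63 − 87.67 = 27.96 m.
|i_v| = |Δh| / Δz = 3.13 / 27.96 = 0.112.
Head is higher in the deep piezometer, so vertical flow is upward (discharge condition).

|i_v| ≈ 0.112; vertical flow is upward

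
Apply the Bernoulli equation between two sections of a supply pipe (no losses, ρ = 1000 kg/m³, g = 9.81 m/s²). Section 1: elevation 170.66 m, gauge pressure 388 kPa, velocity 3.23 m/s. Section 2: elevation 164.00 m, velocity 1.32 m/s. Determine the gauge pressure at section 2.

P₂ ≈ 458 kPa

Pressure head at 1: ψ₁ = P₁/(ρg) = 388×1000 / (1000 × 9.81) = 39.55 m.
Velocity heads: v₁²/2g = 3.23²/19.62 = 0.532 m; v₂²/2g = 1.32²/19.62 = 0.089 m.
Total head H = z₁ + ψ₁ + v₁²/2g = 170.66 + 39.55 + 0.532 = 210.74 m.
ψ₂ = H − z₂ − v₂²/2g = 210.74 − 164.00 − 0.089 = 46.65 m.
P₂ = ρgψ₂ = 1000 × 9.81 × 46.65 ≈ 458 kPa.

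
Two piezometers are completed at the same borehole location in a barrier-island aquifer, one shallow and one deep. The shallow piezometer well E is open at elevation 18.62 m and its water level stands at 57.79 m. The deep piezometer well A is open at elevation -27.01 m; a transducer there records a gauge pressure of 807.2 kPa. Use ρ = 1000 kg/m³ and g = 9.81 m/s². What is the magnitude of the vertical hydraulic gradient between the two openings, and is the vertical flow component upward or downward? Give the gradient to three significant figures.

Total head at well E: h = 57.79 m (water level in the standpipe).
Pressure head at well A: ψ = P/(ρg) = 807.2×1000 / (1000 × 9.81) = 82.28 m.
Total head at well A: h = z + ψ = -27.01 + 82.28 = 55.27 m.
Δh = h(well E) − h(well A) = 57.79 − 55.27 = 2.52 m.
Vertical separation Δz = 18.62 − (-27.01) = 45.63 m.
|i_v| = |Δh| / Δz = 2.52 / 45.63 = 0.0552.
Head is higher in the shallow piezometer, so vertical flow is downward (recharge condition).

|i_v| ≈ 0.0552; vertical flow is downward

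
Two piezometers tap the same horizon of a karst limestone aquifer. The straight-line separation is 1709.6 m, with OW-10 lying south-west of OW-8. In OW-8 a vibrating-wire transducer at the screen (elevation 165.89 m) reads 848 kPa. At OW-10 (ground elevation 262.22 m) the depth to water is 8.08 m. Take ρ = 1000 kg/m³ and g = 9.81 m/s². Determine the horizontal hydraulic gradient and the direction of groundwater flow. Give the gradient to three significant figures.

Pressure head at OW-8: ψ = P/(ρg) = 848×1000 / (1000 × 9.81) = 86.44 m.
Total head at OW-8: h = z + ψ = 165.89 + 86.44 = 252.33 m.
Total head at OW-10: h = 262.22 − 8.08 = 254.14 m.
Head difference: h(OW-8) − h(OW-10) = 252.33 − 254.14 = -1.81 m.
Hydraulic gradient: i = |Δh| / L = 1.81 / 1709.6 = 0.00106.
Flow is from higher to lower head: from OW-10 toward OW-8, i.e. toward the north-east.

i ≈ 0.00106; groundwater flows toward the north-east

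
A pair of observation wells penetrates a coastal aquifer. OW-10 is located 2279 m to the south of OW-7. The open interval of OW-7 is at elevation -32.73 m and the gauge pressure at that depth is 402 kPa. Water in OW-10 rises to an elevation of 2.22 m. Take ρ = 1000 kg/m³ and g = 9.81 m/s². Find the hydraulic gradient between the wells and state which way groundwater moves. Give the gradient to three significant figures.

Pressure head at OW-7: ψ = P/(ρg) = 402×1000 / (1000 × 9.81) = 40.98 m.
Total head at OW-7: h = z + ψ = -32.73 + 40.98 = 8.25 m.
Total head at OW-10: h = 2.22 m (water level in the piezometer is the total head).
Head difference: h(OW-7) − h(OW-10) = 8.25 − 2.22 = 6.03 m.
Hydraulic gradient: i = |Δh| / L = 6.03 / 2279 = 0.00265.
Flow is from higher to lower head: from OW-7 toward OW-10, i.e. toward the south.

i ≈ 0.00265; groundwater flows toward the south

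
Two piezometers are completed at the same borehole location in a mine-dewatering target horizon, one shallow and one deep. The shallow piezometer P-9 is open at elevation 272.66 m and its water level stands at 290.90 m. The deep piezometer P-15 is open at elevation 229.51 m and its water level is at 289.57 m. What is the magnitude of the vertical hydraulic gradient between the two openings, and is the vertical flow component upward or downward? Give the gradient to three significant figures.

Total head at P-9: h = 290.90 m (water level in the standpipe).
Total head at P-15: h = 289.57 m.
Δh = h(P-9) − h(P-15) = 290.90 − 289.57 = 1.33 m.
Vertical separation Δz = 272.66 − 229.51 = 43.15 m.
|i_v| = |Δh| / Δz = 1.33 / 43.15 = 0.0308.
Head is higher in the shallow piezometer, so vertical flow is downward (recharge condition).

|i_v| ≈ 0.0308; vertical flow is downward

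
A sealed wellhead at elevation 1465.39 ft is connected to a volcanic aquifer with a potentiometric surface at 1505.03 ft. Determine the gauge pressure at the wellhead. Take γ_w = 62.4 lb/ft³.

Head above the cap: Δh = 1505.03 − 1465.39 = 39.64 ft.
P = γΔh/144 = 62.4 × 39.64 / 144 = 17.2 psi.

P ≈ 17.2 psi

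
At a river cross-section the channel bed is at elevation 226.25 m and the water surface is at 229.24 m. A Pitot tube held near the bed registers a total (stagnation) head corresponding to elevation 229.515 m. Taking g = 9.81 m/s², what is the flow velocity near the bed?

Near the bed, under hydrostatic conditions, the piezometric head (z + ψ) equals the free-surface elevation, 229.24 m.
Velocity head = total − piezometric = 229.515 − 229.24 = 0.275 m.
v = √(2g·h_v) = √(2 × 9.81 × 0.275) = 2.32 m/s.

v ≈ 2.32 m/s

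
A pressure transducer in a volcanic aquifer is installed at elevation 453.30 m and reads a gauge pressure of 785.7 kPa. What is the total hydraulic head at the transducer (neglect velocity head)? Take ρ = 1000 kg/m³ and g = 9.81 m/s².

ψ = P/(ρg) = 785.7×1000 / (1000 × 9.81) = 80.09 m.
h = z + ψ = 453.30 + 80.09 = 533.39 m.

h ≈ 533.39 m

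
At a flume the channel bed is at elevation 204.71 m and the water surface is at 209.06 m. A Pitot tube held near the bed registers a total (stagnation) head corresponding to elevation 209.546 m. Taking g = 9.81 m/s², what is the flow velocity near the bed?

Near the bed, under hydrostatic conditions, the piezometric head (z + ψ) equals the free-surface elevation, 209.06 m.
Velocity head = total − piezometric = 209.546 − 209.06 = 0.486 m.
v = √(2g·h_v) = √(2 × 9.81 × 0.486) = 3.09 m/s.

v ≈ 3.09 m/s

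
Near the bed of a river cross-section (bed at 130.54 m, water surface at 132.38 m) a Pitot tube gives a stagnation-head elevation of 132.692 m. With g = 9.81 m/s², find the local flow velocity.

v ≈ 2.47 m/s

Near the bed, under hydrostatic conditions, the piezometric head (z + ψ) equals the free-surface elevation, 132.38 m.
Velocity head = total − piezometric = 132.692 − 132.38 = 0.312 m.
v = √(2g·h_v) = √(2 × 9.81 × 0.312) = 2.47 m/s.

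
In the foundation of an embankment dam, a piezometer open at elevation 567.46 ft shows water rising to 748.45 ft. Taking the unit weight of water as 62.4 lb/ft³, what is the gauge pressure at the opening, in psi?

P ≈ 78.4 psi

Pressure head ψ = h − z = 748.45 − 567.46 = 180.99 ft.
P = γ·ψ / 144 = 62.4 × 180.99 / 144 = 78.4 psi.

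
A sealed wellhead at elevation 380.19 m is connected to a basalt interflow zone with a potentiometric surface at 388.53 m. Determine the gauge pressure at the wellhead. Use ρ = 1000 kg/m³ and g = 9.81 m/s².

P ≈ 81.8 kPa

Head above the cap: Δh = 388.53 − 380.19 = 8.34 m.
P = ρgΔh = 1000 × 9.81 × 8.34 = 81815 Pa ≈ 81.8 kPa.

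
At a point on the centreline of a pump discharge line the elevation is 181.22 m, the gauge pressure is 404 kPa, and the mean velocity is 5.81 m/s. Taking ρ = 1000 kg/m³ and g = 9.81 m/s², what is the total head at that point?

h ≈ 224.12 m

Pressure head ψ = P/(ρg) = 404×1000 / (1000 × 9.81) = 41.18 m.
Velocity head = v²/(2g) = 5.81² / (2 × 9.81) = 1.720 m.
h = z + ψ + v²/(2g) = 181.22 + 41.18 + 1.720 = 224.12 m.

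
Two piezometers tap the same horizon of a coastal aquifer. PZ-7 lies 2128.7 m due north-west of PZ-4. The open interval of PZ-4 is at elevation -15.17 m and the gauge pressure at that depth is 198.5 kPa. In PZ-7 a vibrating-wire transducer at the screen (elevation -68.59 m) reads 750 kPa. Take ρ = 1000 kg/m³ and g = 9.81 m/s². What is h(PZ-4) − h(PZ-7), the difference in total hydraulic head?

Pressure head at PZ-4: ψ = P/(ρg) = 198.5×1000 / (1000 × 9.81) = 20.23 m.
Total head at PZ-4: h = z + ψ = -15.17 + 20.23 = 5.06 m.
Pressure head at PZ-7: ψ = P/(ρg) = 750×1000 / (1000 × 9.81) = 76.45 m.
Total head at PZ-7: h = z + ψ = -68.59 + 76.45 = 7.86 m.
Head difference: h(PZ-4) − h(PZ-7) = 5.06 − 7.86 = -2.80 m.

Δh ≈ -2.80 m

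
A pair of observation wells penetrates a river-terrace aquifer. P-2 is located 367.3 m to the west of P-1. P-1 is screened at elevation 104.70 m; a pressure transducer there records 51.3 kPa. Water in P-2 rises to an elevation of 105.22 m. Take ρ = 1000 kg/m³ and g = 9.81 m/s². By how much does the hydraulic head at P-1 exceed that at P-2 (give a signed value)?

Δh ≈ 4.71 m

Pressure head at P-1: ψ = P/(ρg) = 51.3×1000 / (1000 × 9.81) = 5.23 m.
Total head at P-1: h = z + ψ = 104.70 + 5.23 = 109.93 m.
Total head at P-2: h = 105.22 m (water level in the piezometer is the total head).
Head difference: h(P-1) − h(P-2) = 109.93 − 105.22 = 4.71 m.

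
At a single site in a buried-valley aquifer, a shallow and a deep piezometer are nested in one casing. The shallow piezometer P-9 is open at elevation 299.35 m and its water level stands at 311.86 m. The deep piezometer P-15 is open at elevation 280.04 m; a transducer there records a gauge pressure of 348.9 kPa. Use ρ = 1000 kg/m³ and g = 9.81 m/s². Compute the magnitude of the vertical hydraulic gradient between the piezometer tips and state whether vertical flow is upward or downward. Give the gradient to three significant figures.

Total head at P-9: h = 311.86 m (water level in the standpipe).
Pressure head at P-15: ψ = P/(ρg) = 348.9×1000 / (1000 × 9.81) = 35.57 m.
Total head at P-15: h = z + ψ = 280.04 + 35.57 = 315.61 m.
Δh = h(P-9) − h(P-15) = 311.86 − 315.61 = -3.75 m.
Vertical separation Δz = 299.35 − 280.04 = 19.31 m.
|i_v| = |Δh| / Δz = 3.75 / 19.31 = 0.194.
Head is higher in the deep piezometer, so vertical flow is upward (discharge condition).

|i_v| ≈ 0.194; vertical flow is upward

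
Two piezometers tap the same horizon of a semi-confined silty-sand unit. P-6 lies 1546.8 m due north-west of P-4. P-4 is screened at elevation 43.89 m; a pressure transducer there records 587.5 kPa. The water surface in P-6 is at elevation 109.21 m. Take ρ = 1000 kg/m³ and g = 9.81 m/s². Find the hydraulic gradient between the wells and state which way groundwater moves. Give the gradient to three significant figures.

Pressure head at P-4: ψ = P/(ρg) = 587.5×1000 / (1000 × 9.81) = 59.89 m.
Total head at P-4: h = z + ψ = 43.89 + 59.89 = 103.78 m.
Total head at P-6: h = 109.21 m (water level in the piezometer is the total head).
Head difference: h(P-4) − h(P-6) = 103.78 − 109.21 = -5.43 m.
Hydraulic gradient: i = |Δh| / L = 5.43 / 1546.8 = 0.00351.
Flow is from higher to lower head: from P-6 toward P-4, i.e. toward the south-east.

i ≈ 0.00351; groundwater flows toward the south-east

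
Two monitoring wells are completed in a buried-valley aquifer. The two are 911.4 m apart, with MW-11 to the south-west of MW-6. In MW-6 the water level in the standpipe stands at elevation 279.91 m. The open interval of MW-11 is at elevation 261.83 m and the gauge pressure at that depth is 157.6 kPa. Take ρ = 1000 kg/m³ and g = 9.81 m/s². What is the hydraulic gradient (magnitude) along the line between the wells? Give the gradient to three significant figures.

i ≈ 0.00221

Total head at MW-6: h = 279.91 m (water level in the piezometer is the total head).
Pressure head at MW-11: ψ = P/(ρg) = 157.6×1000 / (1000 × 9.81) = 16.07 m.
Total head at MW-11: h = z + ψ = 261.83 + 16.07 = 277.90 m.
Head difference: h(MW-6) − h(MW-11) = 279.91 − 277.90 = 2.01 m.
Hydraulic gradient: i = |Δh| / L = 2.01 / 911.4 = 0.00221.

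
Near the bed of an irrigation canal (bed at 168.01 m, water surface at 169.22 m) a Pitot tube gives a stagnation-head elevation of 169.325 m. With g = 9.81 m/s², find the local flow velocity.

Near the bed, under hydrostatic conditions, the piezometric head (z + ψ) equals the free-surface elevation, 169.22 m.
Velocity head = total − piezometric = 169.325 − 169.22 = 0.105 m.
v = √(2g·h_v) = √(2 × 9.81 × 0.105) = 1.44 m/s.

v ≈ 1.44 m/s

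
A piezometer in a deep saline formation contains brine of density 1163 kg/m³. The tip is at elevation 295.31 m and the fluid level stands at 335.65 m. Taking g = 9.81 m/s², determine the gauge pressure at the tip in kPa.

P ≈ 460 kPa

Pressure head ψ = h − z = 335.65 − 295.31 = 40.34 m.
P = ρgψ = 1163 × 9.81 × 40.34 = 460240 Pa ≈ 460 kPa.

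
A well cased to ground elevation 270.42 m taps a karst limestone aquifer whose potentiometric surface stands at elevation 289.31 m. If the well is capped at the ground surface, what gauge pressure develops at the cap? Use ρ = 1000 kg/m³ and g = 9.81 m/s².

P ≈ 185 kPa

Head above the cap: Δh = 289.31 − 270.42 = 18.89 m.
P = ρgΔh = 1000 × 9.81 × 18.89 = 185311 Pa ≈ 185 kPa.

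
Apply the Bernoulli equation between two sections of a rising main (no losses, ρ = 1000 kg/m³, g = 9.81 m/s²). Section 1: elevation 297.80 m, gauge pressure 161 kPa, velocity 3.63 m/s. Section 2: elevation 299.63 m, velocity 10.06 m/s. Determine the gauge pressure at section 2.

Pressure head at 1: ψ₁ = P₁/(ρg) = 161×1000 / (1000 × 9.81) = 16.41 m.
Velocity heads: v₁²/2g = 3.63²/19.62 = 0.672 m; v₂²/2g = 10.06²/19.62 = 5.158 m.
Total head H = z₁ + ψ₁ + v₁²/2g = 297.80 + 16.41 + 0.672 = 314.88 m.
ψ₂ = H − z₂ − v₂²/2g = 314.88 − 299.63 − 5.158 = 10.09 m.
P₂ = ρgψ₂ = 1000 × 9.81 × 10.09 ≈ 99.0 kPa.

P₂ ≈ 99.0 kPa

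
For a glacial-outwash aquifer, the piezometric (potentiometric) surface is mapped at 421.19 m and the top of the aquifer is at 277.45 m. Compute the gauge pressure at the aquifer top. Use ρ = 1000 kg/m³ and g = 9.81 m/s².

Pressure head at the aquifer top: ψ = h − z = 421.19 − 277.45 = 143.74 m.
P = ρgψ = 1000 × 9.81 × 143.74 = 1410089 Pa ≈ 1410 kPa.

P ≈ 1410 kPa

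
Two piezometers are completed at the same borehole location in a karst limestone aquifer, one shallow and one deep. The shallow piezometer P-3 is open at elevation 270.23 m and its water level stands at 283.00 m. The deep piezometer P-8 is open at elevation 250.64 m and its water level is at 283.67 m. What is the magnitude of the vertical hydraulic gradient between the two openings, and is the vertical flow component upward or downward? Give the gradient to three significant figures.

Total head at P-3: h = 283.00 m (water level in the standpipe).
Total head at P-8: h = 283.67 m.
Δh = h(P-3) − h(P-8) = 283.00 − 283.67 = -0.67 m.
Vertical separation Δz = 270.23 − 250.64 = 19.59 m.
|i_v| = |Δh| / Δz = 0.67 / 19.59 = 0.0342.
Head is higher in the deep piezometer, so vertical flow is upward (discharge condition).

|i_v| ≈ 0.0342; vertical flow is upward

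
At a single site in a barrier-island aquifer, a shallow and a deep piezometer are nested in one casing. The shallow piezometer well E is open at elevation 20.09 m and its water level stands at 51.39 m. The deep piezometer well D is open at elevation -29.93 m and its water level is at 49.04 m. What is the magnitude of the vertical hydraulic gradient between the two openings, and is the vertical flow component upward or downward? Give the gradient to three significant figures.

Total head at well E: h = 51.39 m (water level in the standpipe).
Total head at well D: h = 49.04 m.
Δh = h(well E) − h(well D) = 51.39 − 49.04 = 2.35 m.
Vertical separation Δz = 20.09 − (-29.93) = 50.02 m.
|i_v| = |Δh| / Δz = 2.35 / 50.02 = 0.0470.
Head is higher in the shallow piezometer, so vertical flow is downward (recharge condition).

|i_v| ≈ 0.0470; vertical flow is downward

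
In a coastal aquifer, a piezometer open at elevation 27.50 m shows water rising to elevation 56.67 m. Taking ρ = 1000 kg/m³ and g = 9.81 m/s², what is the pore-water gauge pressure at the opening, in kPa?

P ≈ 286 kPa

Pressure head ψ = h − z = 56.67 − 27.50 = 29.17 m.
P = ρgψ = 1000 × 9.81 × 29.17 = 286158 Pa ≈ 286 kPa.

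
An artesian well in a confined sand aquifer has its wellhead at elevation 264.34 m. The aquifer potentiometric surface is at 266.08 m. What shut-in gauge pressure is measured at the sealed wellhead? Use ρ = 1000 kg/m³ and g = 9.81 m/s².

Head above the cap: Δh = 266.08 − 264.34 = 1.74 m.
P = ρgΔh = 1000 × 9.81 × 1.74 = 17069 Pa ≈ 17.1 kPa.

P ≈ 17.1 kPa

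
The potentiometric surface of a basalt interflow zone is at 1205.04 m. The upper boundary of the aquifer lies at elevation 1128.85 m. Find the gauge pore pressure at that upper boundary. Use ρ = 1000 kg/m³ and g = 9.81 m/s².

Pressure head at the aquifer top: ψ = h − z = 1205.04 − 1128.85 = 76.19 m.
P = ρgψ = 1000 × 9.81 × 76.19 = 747424 Pa ≈ 747 kPa.

P ≈ 747 kPa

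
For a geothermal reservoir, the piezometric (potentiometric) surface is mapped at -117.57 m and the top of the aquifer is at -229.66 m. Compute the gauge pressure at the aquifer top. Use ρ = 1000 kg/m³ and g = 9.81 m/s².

P ≈ 1100 kPa

Pressure head at the aquifer top: ψ = h − z = -117.57 − (-229.66) = 112.09 m.
P = ρgψ = 1000 × 9.81 × 112.09 = 1099603 Pa ≈ 1100 kPa.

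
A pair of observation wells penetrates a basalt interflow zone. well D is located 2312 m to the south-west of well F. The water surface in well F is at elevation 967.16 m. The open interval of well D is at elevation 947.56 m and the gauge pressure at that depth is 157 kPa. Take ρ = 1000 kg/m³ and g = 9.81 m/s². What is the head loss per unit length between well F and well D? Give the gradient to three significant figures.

Total head at well F: h = 967.16 m (water level in the piezometer is the total head).
Pressure head at well D: ψ = P/(ρg) = 157×1000 / (1000 × 9.81) = 16.00 m.
Total head at well D: h = z + ψ = 947.56 + 16.00 = 963.56 m.
Head difference: h(well F) − h(well D) = 967.16 − 963.56 = 3.60 m.
Hydraulic gradient: i = |Δh| / L = 3.60 / 2312 = 0.00156.

i ≈ 0.00156 m/m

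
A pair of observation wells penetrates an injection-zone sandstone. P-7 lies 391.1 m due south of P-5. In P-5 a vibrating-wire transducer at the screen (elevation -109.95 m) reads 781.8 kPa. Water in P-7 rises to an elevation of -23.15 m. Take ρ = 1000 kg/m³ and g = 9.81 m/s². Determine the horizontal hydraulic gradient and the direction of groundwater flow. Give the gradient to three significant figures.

Pressure head at P-5: ψ = P/(ρg) = 781.8×1000 / (1000 × 9.81) = 79.69 m.
Total head at P-5: h = z + ψ = -109.95 + 79.69 = -30.26 m.
Total head at P-7: h = -23.15 m (water level in the piezometer is the total head).
Head difference: h(P-5) − h(P-7) = -30.26 − (-23.15) = -7.11 m.
Hydraulic gradient: i = |Δh| / L = 7.11 / 391.1 = 0.0182.
Flow is from higher to lower head: from P-7 toward P-5, i.e. toward the north.

i ≈ 0.0182; groundwater flows toward the north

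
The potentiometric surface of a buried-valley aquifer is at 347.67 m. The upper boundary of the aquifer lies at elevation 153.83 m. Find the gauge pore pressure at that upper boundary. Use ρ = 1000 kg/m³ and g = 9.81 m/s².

Pressure head at the aquifer top: ψ = h − z = 347.67 − 153.83 = 193.84 m.
P = ρgψ = 1000 × 9.81 × 193.84 = 1901570 Pa ≈ 1900 kPa.

P ≈ 1900 kPa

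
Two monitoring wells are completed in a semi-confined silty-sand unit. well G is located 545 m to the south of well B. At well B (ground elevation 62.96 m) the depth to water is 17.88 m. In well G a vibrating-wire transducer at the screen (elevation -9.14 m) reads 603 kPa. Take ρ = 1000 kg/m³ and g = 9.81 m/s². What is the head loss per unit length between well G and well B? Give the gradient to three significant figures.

i ≈ 0.0133 m/m

Total head at well B: h = 62.96 − 17.88 = 45.08 m.
Pressure head at well G: ψ = P/(ρg) = 603×1000 / (1000 × 9.81) = 61.47 m.
Total head at well G: h = z + ψ = -9.14 + 61.47 = 52.33 m.
Head difference: h(well B) − h(well G) = 45.08 − 52.33 = -7.25 m.
Hydraulic gradient: i = |Δh| / L = 7.25 / 545 = 0.0133.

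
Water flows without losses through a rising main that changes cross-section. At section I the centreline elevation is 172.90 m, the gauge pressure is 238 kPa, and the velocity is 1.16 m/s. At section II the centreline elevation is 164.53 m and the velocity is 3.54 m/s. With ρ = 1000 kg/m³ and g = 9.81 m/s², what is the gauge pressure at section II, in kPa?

Pressure head at I: ψ₁ = P₁/(ρg) = 238×1000 / (1000 × 9.81) = 24.26 m.
Velocity heads: v₁²/2g = 1.16²/19.62 = 0.069 m; v₂²/2g = 3.54²/19.62 = 0.639 m.
Total head H = z₁ + ψ₁ + v₁²/2g = 172.90 + 24.26 + 0.069 = 197.23 m.
ψ₂ = H − z₂ − v₂²/2g = 197.23 − 164.53 − 0.639 = 32.06 m.
P₂ = ρgψ₂ = 1000 × 9.81 × 32.06 ≈ 315 kPa.

P₂ ≈ 315 kPa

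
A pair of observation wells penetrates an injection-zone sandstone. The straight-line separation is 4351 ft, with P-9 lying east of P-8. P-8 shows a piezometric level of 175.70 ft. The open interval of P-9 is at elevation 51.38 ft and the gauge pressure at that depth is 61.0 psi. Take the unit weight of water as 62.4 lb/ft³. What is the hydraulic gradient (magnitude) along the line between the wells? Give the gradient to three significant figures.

i ≈ 0.00378

Total head at P-8: h = 175.70 ft (water level in the piezometer is the total head).
Pressure head at P-9: ψ = 144·P/γ = 144 × 61.0 / 62.4 = 140.77 ft.
Total head at P-9: h = z + ψ = 51.38 + 140.77 = 192.15 ft.
Head difference: h(P-8) − h(P-9) = 175.70 − 192.15 = -16.45 ft.
Hydraulic gradient: i = |Δh| / L = 16.45 / 4351 = 0.00378.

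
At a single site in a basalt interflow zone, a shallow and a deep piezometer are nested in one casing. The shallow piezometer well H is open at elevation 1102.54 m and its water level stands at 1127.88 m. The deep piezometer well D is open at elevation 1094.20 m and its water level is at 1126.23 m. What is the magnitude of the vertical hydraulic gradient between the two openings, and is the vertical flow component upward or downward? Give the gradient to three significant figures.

Total head at well H: h = 1127.88 m (water level in the standpipe).
Total head at well D: h = 1126.23 m.
Δh = h(well H) − h(well D) = 1127.88 − 1126.23 = 1.65 m.
Vertical separation Δz = 1102.54 − 1094.20 = 8.34 m.
|i_v| = |Δh| / Δz = 1.65 / 8.34 = 0.198.
Head is higher in the shallow piezometer, so vertical flow is downward (recharge condition).

|i_v| ≈ 0.198; vertical flow is downward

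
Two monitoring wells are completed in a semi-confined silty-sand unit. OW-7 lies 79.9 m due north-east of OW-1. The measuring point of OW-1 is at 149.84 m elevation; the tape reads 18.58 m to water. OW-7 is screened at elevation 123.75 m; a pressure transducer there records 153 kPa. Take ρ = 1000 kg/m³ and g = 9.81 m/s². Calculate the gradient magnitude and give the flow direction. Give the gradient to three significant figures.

Total head at OW-1: h = 149.84 − 18.58 = 131.26 m.
Pressure head at OW-7: ψ = P/(ρg) = 153×1000 / (1000 × 9.81) = 15.60 m.
Total head at OW-7: h = z + ψ = 123.75 + 15.60 = 139.35 m.
Head difference: h(OW-1) − h(OW-7) = 131.26 − 139.35 = -8.09 m.
Hydraulic gradient: i = |Δh| / L = 8.09 / 79.9 = 0.101.
Flow is from higher to lower head: from OW-7 toward OW-1, i.e. toward the south-west.

i ≈ 0.101; groundwater flows toward the south-west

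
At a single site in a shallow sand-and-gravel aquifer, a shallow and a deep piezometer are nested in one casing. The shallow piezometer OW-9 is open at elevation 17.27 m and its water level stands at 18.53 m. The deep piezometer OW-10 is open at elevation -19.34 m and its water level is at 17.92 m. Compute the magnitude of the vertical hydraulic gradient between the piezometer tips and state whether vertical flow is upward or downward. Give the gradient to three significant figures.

Total head at OW-9: h = 18.53 m (water level in the standpipe).
Total head at OW-10: h = 17.92 m.
Δh = h(OW-9) − h(OW-10) = 18.53 − 17.92 = 0.61 m.
Vertical separation Δz = 17.27 − (-19.34) = 36.61 m.
|i_v| = |Δh| / Δz = 0.61 / 36.61 = 0.0167.
Head is higher in the shallow piezometer, so vertical flow is downward (recharge condition).

|i_v| ≈ 0.0167; vertical flow is downward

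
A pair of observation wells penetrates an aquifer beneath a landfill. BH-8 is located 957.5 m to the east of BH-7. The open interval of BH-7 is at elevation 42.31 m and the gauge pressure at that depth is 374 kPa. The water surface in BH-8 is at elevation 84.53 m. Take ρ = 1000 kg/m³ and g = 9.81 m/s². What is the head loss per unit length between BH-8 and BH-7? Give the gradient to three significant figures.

i ≈ 0.00428 m/m

Pressure head at BH-7: ψ = P/(ρg) = 374×1000 / (1000 × 9.81) = 38.12 m.
Total head at BH-7: h = z + ψ = 42.31 + 38.12 = 80.43 m.
Total head at BH-8: h = 84.53 m (water level in the piezometer is the total head).
Head difference: h(BH-7) − h(BH-8) = 80.43 − 84.53 = -4.10 m.
Hydraulic gradient: i = |Δh| / L = 4.10 / 957.5 = 0.00428.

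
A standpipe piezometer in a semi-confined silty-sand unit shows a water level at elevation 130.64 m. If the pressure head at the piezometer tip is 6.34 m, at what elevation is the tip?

z ≈ 124.30 m

z = h − ψ = 130.64 − 6.34 = 124.30 m.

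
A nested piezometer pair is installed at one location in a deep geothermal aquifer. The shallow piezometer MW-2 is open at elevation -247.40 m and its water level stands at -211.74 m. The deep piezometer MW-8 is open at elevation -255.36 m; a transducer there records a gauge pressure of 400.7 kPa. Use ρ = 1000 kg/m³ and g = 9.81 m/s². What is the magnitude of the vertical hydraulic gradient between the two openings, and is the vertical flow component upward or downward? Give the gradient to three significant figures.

Total head at MW-2: h = -211.74 m (water level in the standpipe).
Pressure head at MW-8: ψ = P/(ρg) = 400.7×1000 / (1000 × 9.81) = 40.85 m.
Total head at MW-8: h = z + ψ = -255.36 + 40.85 = -214.51 m.
Δh = h(MW-2) − h(MW-8) = -211.74 − (-214.51) = 2.77 m.
Vertical separation Δz = -247.40 − (-255.36) = 7.96 m.
|i_v| = |Δh| / Δz = 2.77 / 7.96 = 0.348.
Head is higher in the shallow piezometer, so vertical flow is downward (recharge condition).

|i_v| ≈ 0.348; vertical flow is downward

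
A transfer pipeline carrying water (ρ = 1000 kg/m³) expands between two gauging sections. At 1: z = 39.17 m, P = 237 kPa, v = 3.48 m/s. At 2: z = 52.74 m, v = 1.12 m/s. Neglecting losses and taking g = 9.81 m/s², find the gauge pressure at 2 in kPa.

Pressure head at 1: ψ₁ = P₁/(ρg) = 237×1000 / (1000 × 9.81) = 24.16 m.
Velocity heads: v₁²/2g = 3.48²/19.62 = 0.617 m; v₂²/2g = 1.12²/19.62 = 0.064 m.
Total head H = z₁ + ψ₁ + v₁²/2g = 39.17 + 24.16 + 0.617 = 63.95 m.
ψ₂ = H − z₂ − v₂²/2g = 63.95 − 52.74 − 0.064 = 11.15 m.
P₂ = ρgψ₂ = 1000 × 9.81 × 11.15 ≈ 109 kPa.

P₂ ≈ 109 kPa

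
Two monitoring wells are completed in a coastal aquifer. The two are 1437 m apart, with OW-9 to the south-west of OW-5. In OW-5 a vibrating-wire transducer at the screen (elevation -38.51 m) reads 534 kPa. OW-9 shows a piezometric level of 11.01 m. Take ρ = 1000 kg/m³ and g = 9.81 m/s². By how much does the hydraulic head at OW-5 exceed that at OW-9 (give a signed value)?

Pressure head at OW-5: ψ = P/(ρg) = 534×1000 / (1000 × 9.81) = 54.43 m.
Total head at OW-5: h = z + ψ = -38.51 + 54.43 = 15.92 m.
Total head at OW-9: h = 11.01 m (water level in the piezometer is the total head).
Head difference: h(OW-5) − h(OW-9) = 15.92 − 11.01 = 4.91 m.

Δh ≈ 4.91 m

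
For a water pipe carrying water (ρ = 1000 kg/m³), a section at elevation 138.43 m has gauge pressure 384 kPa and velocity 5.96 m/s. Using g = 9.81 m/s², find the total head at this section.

Pressure head ψ = P/(ρg) = 384×1000 / (1000 × 9.81) = 39.14 m.
Velocity head = v²/(2g) = 5.96² / (2 × 9.81) = 1.810 m.
h = z + ψ + v²/(2g) = 138.43 + 39.14 + 1.810 = 179.38 m.

h ≈ 179.38 m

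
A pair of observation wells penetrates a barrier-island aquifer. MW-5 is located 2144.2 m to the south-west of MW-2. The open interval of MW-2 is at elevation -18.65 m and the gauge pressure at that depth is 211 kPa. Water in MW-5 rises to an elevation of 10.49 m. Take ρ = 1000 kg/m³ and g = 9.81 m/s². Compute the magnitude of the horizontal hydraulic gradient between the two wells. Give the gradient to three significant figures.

Pressure head at MW-2: ψ = P/(ρg) = 211×1000 / (1000 × 9.81) = 21.51 m.
Total head at MW-2: h = z + ψ = -18.65 + 21.51 = 2.86 m.
Total head at MW-5: h = 10.49 m (water level in the piezometer is the total head).
Head difference: h(MW-2) − h(MW-5) = 2.86 − 10.49 = -7.63 m.
Hydraulic gradient: i = |Δh| / L = 7.63 / 2144.2 = 0.00356.

i ≈ 0.00356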